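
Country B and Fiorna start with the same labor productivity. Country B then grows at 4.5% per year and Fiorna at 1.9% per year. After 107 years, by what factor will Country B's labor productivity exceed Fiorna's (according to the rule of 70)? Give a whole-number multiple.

Only the 2.6-point difference matters.
70/2.6 ≈ 26.92 years per doubling of the ratio; 107 years gives 3.97 doublings, so ≈ 16×.

≈ 16 times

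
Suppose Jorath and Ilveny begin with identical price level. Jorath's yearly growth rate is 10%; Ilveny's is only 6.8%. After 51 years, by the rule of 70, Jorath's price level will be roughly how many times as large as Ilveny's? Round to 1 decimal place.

Rate gap = 10% − 6.8% = 3.2 points.
The ratio doubles every 70/3.2 ≈ 21.88 years.
51/21.88 ≈ 2.33 doublings → ratio ≈ 2^2.33 ≈ 5.0.

roughly 5.0 times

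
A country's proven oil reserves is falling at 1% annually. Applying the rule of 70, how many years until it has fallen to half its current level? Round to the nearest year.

roughly 70 years

Halving time ≈ 70 / 1 = 70.00 → 70 years.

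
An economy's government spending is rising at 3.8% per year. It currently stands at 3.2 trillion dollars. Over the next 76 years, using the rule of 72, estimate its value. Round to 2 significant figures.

approximately 52 trillion dollars

Doubling time ≈ 72/3.8 = 18.95 years.
76 years is 76/18.95 ≈ 4.01 doublings, a factor of 2^4.01 ≈ 16.11.
3.2 × 16.11 ≈ 52 trillion dollars.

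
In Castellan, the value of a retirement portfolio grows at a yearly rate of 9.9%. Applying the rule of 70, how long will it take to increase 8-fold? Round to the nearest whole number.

about 21 years

At 9.9% it doubles every 70/9.9 ≈ 7.07 years.
Getting to 8× needs 3 doublings: 3 × 7.07 ≈ 21 years.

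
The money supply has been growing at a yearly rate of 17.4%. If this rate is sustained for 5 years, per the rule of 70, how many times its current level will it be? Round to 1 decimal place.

Doubling time ≈ 70/17.4 = 4.02 years.
5 years / 4.02 ≈ 1.24 doublings → factor 2^1.24 ≈ 2.4.

roughly 2.4 times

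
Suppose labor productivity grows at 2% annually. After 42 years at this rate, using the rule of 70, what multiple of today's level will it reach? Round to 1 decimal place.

about 2.3 times

Doubling time ≈ 70/2 = 35.00 years.
42 years / 35.00 ≈ 1.20 doublings → factor 2^1.20 ≈ 2.3.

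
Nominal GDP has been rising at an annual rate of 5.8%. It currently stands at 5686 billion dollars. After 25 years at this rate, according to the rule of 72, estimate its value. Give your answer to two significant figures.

approximately 23000 billion dollars

It doubles every 72/5.8 ≈ 12.41 years, so 25 years is 2.01 doublings.
2^2.01 ≈ 4.03; 5686 × 4.03 ≈ 23000 billion dollars.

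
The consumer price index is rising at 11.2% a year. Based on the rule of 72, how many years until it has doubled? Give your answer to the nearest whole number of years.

Doubling time ≈ 72 / 11.2 = 6.43 years.

≈ 6 years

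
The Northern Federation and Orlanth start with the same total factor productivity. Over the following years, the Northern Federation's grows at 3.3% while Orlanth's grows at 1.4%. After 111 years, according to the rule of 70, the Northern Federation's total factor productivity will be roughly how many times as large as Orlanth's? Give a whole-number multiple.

Rate gap = 3.3% − 1.4% = 1.9 points.
The ratio doubles every 70/1.9 ≈ 36.84 years.
111/36.84 ≈ 3.01 doublings → ratio ≈ 2^3.01 ≈ 8.

roughly 8 times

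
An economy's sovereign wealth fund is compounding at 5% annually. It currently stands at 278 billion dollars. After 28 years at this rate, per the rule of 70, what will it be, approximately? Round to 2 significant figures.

around 1100 billion dollars

Doubling time ≈ 70/5 = 14.00 years.
28 years is 28/14.00 ≈ 2.00 doublings, a factor of 2^2.00 ≈ 4.00.
278 × 4.00 ≈ 1100 billion dollars.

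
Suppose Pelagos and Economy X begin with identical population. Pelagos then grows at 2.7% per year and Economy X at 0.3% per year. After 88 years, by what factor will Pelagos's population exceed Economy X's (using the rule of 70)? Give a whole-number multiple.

Rate gap = 2.7% − 0.3% = 2.4 points.
The ratio doubles every 70/2.4 ≈ 29.17 years.
88/29.17 ≈ 3.02 doublings → ratio ≈ 2^3.02 ≈ 8.

8 times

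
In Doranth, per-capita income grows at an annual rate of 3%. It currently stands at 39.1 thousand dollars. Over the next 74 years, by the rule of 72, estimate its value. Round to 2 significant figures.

roughly 330 thousand dollars

Doubling time ≈ 72/3 = 24.00 years.
74 years is 74/24.00 ≈ 3.08 doublings, a factor of 2^3.08 ≈ 8.46.
39.1 × 8.46 ≈ 330 thousand dollars.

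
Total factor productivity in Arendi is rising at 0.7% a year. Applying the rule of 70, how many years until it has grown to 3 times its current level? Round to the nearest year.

Doubling time ≈ 70/0.7 = 100.00 years.
3× is log₂ 3 ≈ 1.58 doublings, so ≈ 1.58 × 100.00 = 158 years.

around 158 years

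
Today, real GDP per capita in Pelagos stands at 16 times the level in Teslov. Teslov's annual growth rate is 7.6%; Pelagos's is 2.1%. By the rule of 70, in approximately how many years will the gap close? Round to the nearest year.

about 51 years

The growth-rate gap is 7.6% − 2.1% = 5.5 percentage points.
So the ratio between them halves every 70/5.5 ≈ 12.73 years.
A 16 times gap closes after 4 halvings: 4 × 12.73 ≈ 51 years.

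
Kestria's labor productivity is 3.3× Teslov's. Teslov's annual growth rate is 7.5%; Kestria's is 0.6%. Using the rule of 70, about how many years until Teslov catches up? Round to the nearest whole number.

What matters is the difference: 6.9 pp.
Rule of 70 on the gap: the ratio halves every 70/6.9 ≈ 10.14 years.
A 3.3× gap takes log₂(3.3) ≈ 1.72 halvings to close: 1.72 × 10.14 ≈ 17 years.

17 years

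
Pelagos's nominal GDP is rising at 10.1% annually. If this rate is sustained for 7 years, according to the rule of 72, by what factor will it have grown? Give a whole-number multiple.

≈ 2 times

At 10.1% one doubling takes ≈ 7.13 years; 7 years is 1 of them, so ×2.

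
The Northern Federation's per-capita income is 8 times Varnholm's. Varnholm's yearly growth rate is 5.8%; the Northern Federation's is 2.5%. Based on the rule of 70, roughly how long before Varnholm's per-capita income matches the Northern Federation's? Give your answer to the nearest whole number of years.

around 64 years

Varnholm gains on the Northern Federation at 5.8% − 2.5% = 3.3 points a year.
At that relative rate the gap halves every 70/3.3 ≈ 21.21 years.
An 8 times gap closes after 3 halvings: 3 × 21.21 ≈ 64 years.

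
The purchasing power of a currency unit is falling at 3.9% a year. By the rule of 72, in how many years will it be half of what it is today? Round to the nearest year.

around 18 years

Falling at 3.9%, it halves about every 72/3.9 = 18.46 years.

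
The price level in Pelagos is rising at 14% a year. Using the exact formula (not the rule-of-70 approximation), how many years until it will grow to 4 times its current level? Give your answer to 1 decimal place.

t = ln(4) / ln(1 + 0.14) = 1.3863 / 0.131028 ≈ 10.58.

10.6 years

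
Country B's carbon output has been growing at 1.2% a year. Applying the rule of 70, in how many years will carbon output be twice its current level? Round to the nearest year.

Doubling time ≈ 70 / 1.2 = 58.33 years.

around 58 years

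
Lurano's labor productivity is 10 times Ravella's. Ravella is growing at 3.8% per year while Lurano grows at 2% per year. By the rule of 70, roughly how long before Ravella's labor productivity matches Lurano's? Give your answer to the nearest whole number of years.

What matters is the difference: 1.8 pp.
Rule of 70 on the gap: the ratio halves every 70/1.8 ≈ 38.89 years.
A 10 times gap takes log₂(10) ≈ 3.32 halvings to close: 3.32 × 38.89 ≈ 129 years.

≈ 129 years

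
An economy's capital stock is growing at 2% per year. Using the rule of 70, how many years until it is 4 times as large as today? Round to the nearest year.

70 years

One doubling takes 70/2 = 35.00 years.
4× is 2 doublings, so 2 × 35.00 ≈ 70 years.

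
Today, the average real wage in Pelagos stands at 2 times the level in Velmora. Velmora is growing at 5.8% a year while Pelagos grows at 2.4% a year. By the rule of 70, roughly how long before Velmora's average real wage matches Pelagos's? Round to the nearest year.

about 21 years

What matters is the difference: 3.4 pp.
Rule of 70 on the gap: the ratio halves every 70/3.4 ≈ 20.59 years.
A 2 times gap closes after 1 halving: 1 × 20.59 ≈ 21 years.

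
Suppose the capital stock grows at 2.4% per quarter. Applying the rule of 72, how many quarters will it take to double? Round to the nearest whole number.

around 30 quarters

72/2.4 ≈ 30.00, so it doubles roughly every 30 quarters.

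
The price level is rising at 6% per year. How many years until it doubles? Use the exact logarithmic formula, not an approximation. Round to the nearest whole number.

t = ln(2) / ln(1 + 0.06) = 0.6931 / 0.058269 ≈ 11.89.
≈ 12 years.

12 years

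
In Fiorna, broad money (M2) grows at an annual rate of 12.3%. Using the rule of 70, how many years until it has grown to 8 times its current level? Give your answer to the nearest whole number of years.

roughly 17 years

One doubling takes 70/12.3 = 5.69 years.
8 = 2^3, so 3 doublings → 17 years.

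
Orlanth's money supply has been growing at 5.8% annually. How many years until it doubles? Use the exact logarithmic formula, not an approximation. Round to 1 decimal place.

12.3 years

t = ln(2) / ln(1 + 0.058) = 0.6931 / 0.056380 ≈ 12.29.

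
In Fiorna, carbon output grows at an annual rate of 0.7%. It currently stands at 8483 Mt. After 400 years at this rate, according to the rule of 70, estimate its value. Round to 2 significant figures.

Doubling time ≈ 70/0.7 = 100.00 years.
400 years is 400/100.00 ≈ 4.00 doublings, a factor of 2^4.00 ≈ 16.00.
8483 × 16.00 ≈ 140000 Mt.

around 140000 Mt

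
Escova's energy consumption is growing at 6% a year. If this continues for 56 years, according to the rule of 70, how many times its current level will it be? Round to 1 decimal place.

roughly 27.9 times

Doubles every ≈ 11.67 years (70/6).
56 years is 4.80 doublings; 2^4.80 ≈ 27.9×.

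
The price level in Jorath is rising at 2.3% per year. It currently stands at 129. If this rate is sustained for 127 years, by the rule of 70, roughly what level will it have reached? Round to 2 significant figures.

It doubles every 70/2.3 ≈ 30.43 years, so 127 years is 4.17 doublings.
2^4.17 ≈ 18.00; 129 × 18.00 ≈ 2300.

≈ 2300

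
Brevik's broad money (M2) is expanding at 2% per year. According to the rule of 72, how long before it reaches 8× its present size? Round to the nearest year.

108 years

At 2% it doubles every 72/2 ≈ 36.00 years.
Getting to 8× needs 3 doublings: 3 × 36.00 ≈ 108 years.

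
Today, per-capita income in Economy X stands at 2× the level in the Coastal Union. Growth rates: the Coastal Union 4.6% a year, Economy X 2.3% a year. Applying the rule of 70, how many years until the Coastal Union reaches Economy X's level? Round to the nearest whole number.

roughly 30 years

What matters is the difference: 2.3 pp.
Rule of 70 on the gap: the ratio halves every 70/2.3 ≈ 30.43 years.
A 2× gap closes after 1 halving: 1 × 30.43 ≈ 30 years.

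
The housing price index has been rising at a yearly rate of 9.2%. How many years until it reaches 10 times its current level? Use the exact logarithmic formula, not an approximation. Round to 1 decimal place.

t = ln(10) / ln(1 + 0.092) = 2.3026 / 0.088011 ≈ 26.16.

26.2 years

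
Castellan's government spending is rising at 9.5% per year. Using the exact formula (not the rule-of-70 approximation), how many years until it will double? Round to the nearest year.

t = ln(2) / ln(1 + 0.095) = 0.6931 / 0.090754 ≈ 7.64.
≈ 8 years.

8 years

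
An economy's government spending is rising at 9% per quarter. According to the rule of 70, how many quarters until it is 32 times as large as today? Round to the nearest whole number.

about 39 quarters

At 9% it doubles every 70/9 ≈ 7.78 quarters.
Getting to 32× needs 5 doublings: 5 × 7.78 ≈ 39 quarters.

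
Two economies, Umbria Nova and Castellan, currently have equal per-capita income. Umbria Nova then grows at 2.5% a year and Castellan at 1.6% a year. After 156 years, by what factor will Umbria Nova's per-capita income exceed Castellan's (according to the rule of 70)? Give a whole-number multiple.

Rate gap = 2.5% − 1.6% = 0.9 points.
The ratio doubles every 70/0.9 ≈ 77.78 years.
156/77.78 ≈ 2.01 doublings → ratio ≈ 2^2.01 ≈ 4.

about 4 times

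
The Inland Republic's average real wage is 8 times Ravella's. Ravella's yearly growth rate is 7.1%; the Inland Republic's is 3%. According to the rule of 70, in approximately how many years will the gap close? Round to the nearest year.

The growth-rate gap is 7.1% − 3% = 4.1 percentage points.
So the ratio between them halves every 70/4.1 ≈ 17.07 years.
An 8 times gap closes after 3 halvings: 3 × 17.07 ≈ 51 years.

around 51 years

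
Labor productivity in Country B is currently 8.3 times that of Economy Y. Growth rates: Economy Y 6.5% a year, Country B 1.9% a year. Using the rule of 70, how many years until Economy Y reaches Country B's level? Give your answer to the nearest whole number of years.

Economy Y gains on Country B at 6.5% − 1.9% = 4.6 points a year.
At that relative rate the gap halves every 70/4.6 ≈ 15.22 years.
An 8.3 times gap takes log₂(8.3) ≈ 3.05 halvings to close: 3.05 × 15.22 ≈ 46 years.

≈ 46 years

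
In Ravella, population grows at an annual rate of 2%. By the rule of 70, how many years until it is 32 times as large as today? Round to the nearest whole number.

At 2% it doubles every 70/2 ≈ 35.00 years.
32 = 2^5, so 5 doublings → 175 years.

approximately 175 years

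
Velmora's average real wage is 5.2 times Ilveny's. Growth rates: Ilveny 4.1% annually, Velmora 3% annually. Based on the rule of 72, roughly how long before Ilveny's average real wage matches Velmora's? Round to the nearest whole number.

around 156 years

What matters is the difference: 1.1 pp.
Rule of 72 on the gap: the ratio halves every 72/1.1 ≈ 65.45 years.
A 5.2 times gap takes log₂(5.2) ≈ 2.38 halvings to close: 2.38 × 65.45 ≈ 156 years.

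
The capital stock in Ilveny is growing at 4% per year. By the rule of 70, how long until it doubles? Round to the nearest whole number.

At 4%, doubling takes about 70/4 = 17.50 years.

roughly 18 years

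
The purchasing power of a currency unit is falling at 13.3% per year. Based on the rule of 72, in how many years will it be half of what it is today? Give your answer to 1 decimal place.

≈ 5.4 years

The rule works in reverse for decay: 72/13.3 ≈ 5.41 years to halve.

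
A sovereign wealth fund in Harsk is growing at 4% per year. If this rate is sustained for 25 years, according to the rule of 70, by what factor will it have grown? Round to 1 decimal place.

approximately 2.7 times

Doubling time ≈ 70/4 = 17.50 years.
25 years / 17.50 ≈ 1.43 doublings → factor 2^1.43 ≈ 2.7.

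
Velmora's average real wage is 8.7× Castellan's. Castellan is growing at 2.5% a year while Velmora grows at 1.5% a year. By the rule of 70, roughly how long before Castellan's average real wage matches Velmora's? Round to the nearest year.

Castellan gains on Velmora at 2.5% − 1.5% = 1 point a year.
At that relative rate the gap halves every 70/1 ≈ 70.00 years.
An 8.7× gap takes log₂(8.7) ≈ 3.12 halvings to close: 3.12 × 70.00 ≈ 218 years.

around 218 years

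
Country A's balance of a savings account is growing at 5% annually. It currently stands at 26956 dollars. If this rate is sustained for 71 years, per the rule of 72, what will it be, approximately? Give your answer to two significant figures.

Doubling time ≈ 72/5 = 14.40 years.
71 years is 71/14.40 ≈ 4.93 doublings, a factor of 2^4.93 ≈ 30.48.
26956 × 30.48 ≈ 820000 dollars.

roughly 820000 dollars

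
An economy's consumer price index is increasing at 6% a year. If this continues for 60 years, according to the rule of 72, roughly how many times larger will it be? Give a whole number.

72/6 ≈ 12.00 years per doubling.
60 years fits 5 doublings: 2^5 = 32.

32 times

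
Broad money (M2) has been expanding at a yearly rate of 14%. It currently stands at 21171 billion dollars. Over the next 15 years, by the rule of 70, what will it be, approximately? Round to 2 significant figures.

Doubling time ≈ 70/14 = 5.00 years.
15 years is 15/5.00 ≈ 3.00 doublings, a factor of 2^3.00 ≈ 8.00.
21171 × 8.00 ≈ 170000 billion dollars.

approximately 170000 billion dollars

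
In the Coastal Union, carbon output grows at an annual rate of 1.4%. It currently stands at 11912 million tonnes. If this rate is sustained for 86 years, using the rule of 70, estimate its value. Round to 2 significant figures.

about 39000 million tonnes

It doubles every 70/1.4 ≈ 50.00 years, so 86 years is 1.72 doublings.
2^1.72 ≈ 3.29; 11912 × 3.29 ≈ 39000 million tonnes.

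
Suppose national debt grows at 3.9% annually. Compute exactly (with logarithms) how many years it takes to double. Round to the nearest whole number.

18 years

t = ln(2) / ln(1 + 0.039) = 0.6931 / 0.038259 ≈ 18.12.
≈ 18 years.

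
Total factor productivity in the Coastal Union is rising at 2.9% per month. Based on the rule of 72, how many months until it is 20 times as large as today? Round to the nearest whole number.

At 2.9% it doubles every 72/2.9 ≈ 24.83 months.
Reaching 20× takes log₂(20) ≈ 4.32 doublings.
4.32 × 24.83 ≈ 107 months.

≈ 107 months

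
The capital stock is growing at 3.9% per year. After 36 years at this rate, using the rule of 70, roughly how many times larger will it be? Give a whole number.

70/3.9 ≈ 17.95 years per doubling.
36 years fits 2 doublings: 2^2 = 4.

around 4 times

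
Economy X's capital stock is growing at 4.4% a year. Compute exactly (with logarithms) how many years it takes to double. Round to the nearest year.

t = ln(2) / ln(1 + 0.044) = 0.6931 / 0.043059 ≈ 16.10.
≈ 16 years.

16 years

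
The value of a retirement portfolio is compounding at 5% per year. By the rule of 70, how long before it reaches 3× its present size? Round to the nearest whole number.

At 5% it doubles every 70/5 ≈ 14.00 years.
3× is log₂ 3 ≈ 1.58 doublings, so ≈ 1.58 × 14.00 = 22 years.

about 22 years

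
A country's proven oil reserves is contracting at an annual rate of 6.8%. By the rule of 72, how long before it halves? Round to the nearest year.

Halving time ≈ 72 / 6.8 = 10.59 → 11 years.

approximately 11 years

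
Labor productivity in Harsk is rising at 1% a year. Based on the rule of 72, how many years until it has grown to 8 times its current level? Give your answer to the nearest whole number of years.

Doubling time ≈ 72/1 = 72.00 years.
Getting to 8× needs 3 doublings: 3 × 72.00 ≈ 216 years.

roughly 216 years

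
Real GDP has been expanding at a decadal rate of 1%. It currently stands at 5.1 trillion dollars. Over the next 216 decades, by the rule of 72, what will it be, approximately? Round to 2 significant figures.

It doubles every 72/1 ≈ 72.00 decades, so 216 decades is 3.00 doublings.
2^3.00 ≈ 8.00; 5.1 × 8.00 ≈ 41 trillion dollars.

41 trillion dollars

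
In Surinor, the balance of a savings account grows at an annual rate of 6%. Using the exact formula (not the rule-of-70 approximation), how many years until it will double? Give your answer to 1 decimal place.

t = ln(2) / ln(1 + 0.06) = 0.6931 / 0.058269 ≈ 11.89.

11.9 years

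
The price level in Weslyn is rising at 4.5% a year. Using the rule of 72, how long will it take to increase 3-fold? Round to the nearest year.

25 years

One doubling takes 72/4.5 = 16.00 years.
Reaching 3× takes log₂(3) ≈ 1.58 doublings.
1.58 × 16.00 ≈ 25 years.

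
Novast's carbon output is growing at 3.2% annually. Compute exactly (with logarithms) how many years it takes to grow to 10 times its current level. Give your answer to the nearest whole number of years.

73 years

t = ln(10) / ln(1 + 0.032) = 2.3026 / 0.031499 ≈ 73.10.
≈ 73 years.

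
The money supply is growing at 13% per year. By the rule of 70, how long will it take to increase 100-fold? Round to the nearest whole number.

At 13% it doubles every 70/13 ≈ 5.38 years.
Reaching 100× takes log₂(100) ≈ 6.64 doublings.
6.64 × 5.38 ≈ 36 years.

roughly 36 years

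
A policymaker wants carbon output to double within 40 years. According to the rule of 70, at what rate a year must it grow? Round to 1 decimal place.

70 / 40 ≈ 1.75, so about 1.8% a year.

≈ 1.8% a year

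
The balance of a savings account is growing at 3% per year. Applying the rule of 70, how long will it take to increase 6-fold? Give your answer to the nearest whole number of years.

Doubling time ≈ 70/3 = 23.33 years.
Reaching 6× takes log₂(6) ≈ 2.58 doublings.
2.58 × 23.33 ≈ 60 years.

roughly 60 years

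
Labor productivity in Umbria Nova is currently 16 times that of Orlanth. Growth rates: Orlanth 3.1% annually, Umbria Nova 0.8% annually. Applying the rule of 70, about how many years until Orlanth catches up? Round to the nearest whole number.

approximately 122 years

The growth-rate gap is 3.1% − 0.8% = 2.3 percentage points.
So the ratio between them halves every 70/2.3 ≈ 30.43 years.
A 16 times gap closes after 4 halvings: 4 × 30.43 ≈ 122 years.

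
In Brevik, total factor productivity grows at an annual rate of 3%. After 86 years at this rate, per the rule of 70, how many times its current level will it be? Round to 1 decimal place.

roughly 12.9 times

Doubles every ≈ 23.33 years (70/3).
86 years is 3.69 doublings; 2^3.69 ≈ 12.9×.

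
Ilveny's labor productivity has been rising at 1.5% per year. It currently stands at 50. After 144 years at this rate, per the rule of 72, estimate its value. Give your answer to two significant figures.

around 400

Doubling time ≈ 72/1.5 = 48.00 years.
144 years is 144/48.00 ≈ 3.00 doublings, a factor of 2^3.00 ≈ 8.00.
50 × 8.00 ≈ 400.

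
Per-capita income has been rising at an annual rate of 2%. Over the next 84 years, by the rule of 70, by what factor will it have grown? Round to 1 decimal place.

Doubling time ≈ 70/2 = 35.00 years.
84 years / 35.00 ≈ 2.40 doublings → factor 2^2.40 ≈ 5.3.

5.3 times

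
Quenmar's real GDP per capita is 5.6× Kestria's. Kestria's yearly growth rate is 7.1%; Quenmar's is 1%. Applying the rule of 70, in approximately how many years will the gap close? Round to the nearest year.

about 29 years

What matters is the difference: 6.1 pp.
Rule of 70 on the gap: the ratio halves every 70/6.1 ≈ 11.48 years.
A 5.6× gap takes log₂(5.6) ≈ 2.49 halvings to close: 2.49 × 11.48 ≈ 29 years.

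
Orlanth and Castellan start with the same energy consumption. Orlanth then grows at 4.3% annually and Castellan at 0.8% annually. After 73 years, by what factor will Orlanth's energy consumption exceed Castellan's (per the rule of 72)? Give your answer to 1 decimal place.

Orlanth pulls ahead at 3.5 pp per year, so the ratio doubles every 72/3.5 ≈ 20.57 years.
In 73 years that's 3.55 doublings: 2^3.55 ≈ 11.7.

approximately 11.7 times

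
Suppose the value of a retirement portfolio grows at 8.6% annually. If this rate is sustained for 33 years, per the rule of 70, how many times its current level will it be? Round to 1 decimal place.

around 16.6 times

Doubles every ≈ 8.14 years (70/8.6).
33 years is 4.05 doublings; 2^4.05 ≈ 16.6×.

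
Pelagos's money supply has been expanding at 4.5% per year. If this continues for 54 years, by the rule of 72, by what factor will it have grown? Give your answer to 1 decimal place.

≈ 10.4 times

Doubles every ≈ 16.00 years (72/4.5).
54 years is 3.38 doublings; 2^3.38 ≈ 10.4×.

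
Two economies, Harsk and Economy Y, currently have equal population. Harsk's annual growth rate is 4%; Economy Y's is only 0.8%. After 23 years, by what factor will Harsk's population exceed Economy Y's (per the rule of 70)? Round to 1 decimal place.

approximately 2.1 times

Only the 3.2-point difference matters.
70/3.2 ≈ 21.88 years per doubling of the ratio; 23 years gives 1.05 doublings, so ≈ 2.1×.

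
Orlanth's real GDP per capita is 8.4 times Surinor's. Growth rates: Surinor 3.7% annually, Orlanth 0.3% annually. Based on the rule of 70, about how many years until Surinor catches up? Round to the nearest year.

roughly 63 years

Surinor gains on Orlanth at 3.7% − 0.3% = 3.4 points a year.
At that relative rate the gap halves every 70/3.4 ≈ 20.59 years.
An 8.4 times gap takes log₂(8.4) ≈ 3.07 halvings to close: 3.07 × 20.59 ≈ 63 years.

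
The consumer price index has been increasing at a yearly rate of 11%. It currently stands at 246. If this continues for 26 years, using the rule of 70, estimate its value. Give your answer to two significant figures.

It doubles every 70/11 ≈ 6.36 years, so 26 years is 4.09 doublings.
2^4.09 ≈ 17.03; 246 × 17.03 ≈ 4200.

≈ 4200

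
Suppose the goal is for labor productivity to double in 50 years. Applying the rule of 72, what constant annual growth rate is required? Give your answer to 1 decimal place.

72 / 50 ≈ 1.44, so about 1.4% annually.

around 1.4% annually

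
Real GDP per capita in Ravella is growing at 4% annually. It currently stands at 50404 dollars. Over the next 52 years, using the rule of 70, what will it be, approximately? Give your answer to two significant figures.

approximately 400000 dollars

Doubling time ≈ 70/4 = 17.50 years.
52 years is 52/17.50 ≈ 2.97 doublings, a factor of 2^2.97 ≈ 7.84.
50404 × 7.84 ≈ 400000 dollars.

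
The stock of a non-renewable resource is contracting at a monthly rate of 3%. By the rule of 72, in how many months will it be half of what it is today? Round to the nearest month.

around 24 months

The rule works in reverse for decay: 72/3 ≈ 24.00 months to halve.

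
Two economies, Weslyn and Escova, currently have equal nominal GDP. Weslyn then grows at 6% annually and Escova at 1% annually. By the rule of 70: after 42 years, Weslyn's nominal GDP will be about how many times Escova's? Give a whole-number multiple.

about 8 times

Weslyn pulls ahead at 5 pp per year, so the ratio doubles every 70/5 ≈ 14.00 years.
In 42 years that's 3.00 doublings: 2^3.00 ≈ 8.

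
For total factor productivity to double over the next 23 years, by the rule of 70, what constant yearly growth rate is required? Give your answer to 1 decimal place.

approximately 3.0%

70 / 23 ≈ 3.04, so about 3.0% per year.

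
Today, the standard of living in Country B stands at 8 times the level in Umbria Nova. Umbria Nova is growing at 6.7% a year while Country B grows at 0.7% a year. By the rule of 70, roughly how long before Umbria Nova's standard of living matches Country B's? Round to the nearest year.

≈ 35 years

The growth-rate gap is 6.7% − 0.7% = 6 percentage points.
So the ratio between them halves every 70/6 ≈ 11.67 years.
An 8 times gap closes after 3 halvings: 3 × 11.67 ≈ 35 years.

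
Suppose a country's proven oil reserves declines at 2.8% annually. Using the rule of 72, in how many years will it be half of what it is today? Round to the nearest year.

Falling at 2.8%, it halves about every 72/2.8 = 25.71 years.

26 years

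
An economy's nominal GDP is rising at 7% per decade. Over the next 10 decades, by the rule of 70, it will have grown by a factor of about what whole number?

around 2 times

At 7% one doubling takes ≈ 10.00 decades; 10 decades is 1 of them, so ×2.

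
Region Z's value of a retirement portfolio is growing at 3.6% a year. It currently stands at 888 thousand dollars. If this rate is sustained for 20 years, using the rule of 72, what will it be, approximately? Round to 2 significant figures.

roughly 1800 thousand dollars

It doubles every 72/3.6 ≈ 20.00 years, so 20 years is 1.00 doublings.
2^1.00 ≈ 2.00; 888 × 2.00 ≈ 1800 thousand dollars.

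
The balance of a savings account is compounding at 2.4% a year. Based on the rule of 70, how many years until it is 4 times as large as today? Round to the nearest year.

At 2.4% it doubles every 70/2.4 ≈ 29.17 years.
4 = 2^2, so 2 doublings → 58 years.

around 58 years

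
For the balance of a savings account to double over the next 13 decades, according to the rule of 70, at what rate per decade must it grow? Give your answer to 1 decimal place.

about 5.4% per decade

70 / 13 ≈ 5.38, so about 5.4% per decade.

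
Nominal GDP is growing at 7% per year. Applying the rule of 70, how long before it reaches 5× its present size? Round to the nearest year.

about 23 years

Doubling time ≈ 70/7 = 10.00 years.
Reaching 5× takes log₂(5) ≈ 2.32 doublings.
2.32 × 10.00 ≈ 23 years.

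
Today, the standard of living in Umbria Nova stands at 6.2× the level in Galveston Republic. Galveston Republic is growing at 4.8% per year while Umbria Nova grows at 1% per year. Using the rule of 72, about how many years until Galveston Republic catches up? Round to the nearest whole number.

The growth-rate gap is 4.8% − 1% = 3.8 percentage points.
So the ratio between them halves every 72/3.8 ≈ 18.95 years.
A 6.2× gap takes log₂(6.2) ≈ 2.63 halvings to close: 2.63 × 18.95 ≈ 50 years.

50 years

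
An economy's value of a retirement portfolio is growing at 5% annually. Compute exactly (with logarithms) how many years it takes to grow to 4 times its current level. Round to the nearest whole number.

28 years

t = ln(4) / ln(1 + 0.05) = 1.3863 / 0.048790 ≈ 28.41.
≈ 28 years.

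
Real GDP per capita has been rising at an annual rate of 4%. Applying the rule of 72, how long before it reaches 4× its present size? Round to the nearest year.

At 4% it doubles every 72/4 ≈ 18.00 years.
Getting to 4× needs 2 doublings: 2 × 18.00 ≈ 36 years.

approximately 36 years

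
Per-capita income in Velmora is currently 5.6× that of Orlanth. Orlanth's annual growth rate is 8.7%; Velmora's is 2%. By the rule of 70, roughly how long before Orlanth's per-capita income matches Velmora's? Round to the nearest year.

approximately 26 years

Orlanth gains on Velmora at 8.7% − 2% = 6.7 points a year.
At that relative rate the gap halves every 70/6.7 ≈ 10.45 years.
A 5.6× gap takes log₂(5.6) ≈ 2.49 halvings to close: 2.49 × 10.45 ≈ 26 years.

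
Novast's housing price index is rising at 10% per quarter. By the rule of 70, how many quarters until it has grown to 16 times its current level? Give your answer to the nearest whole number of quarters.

One doubling takes 70/10 = 7.00 quarters.
16 = 2^4, so 4 doublings → 28 quarters.

roughly 28 quarters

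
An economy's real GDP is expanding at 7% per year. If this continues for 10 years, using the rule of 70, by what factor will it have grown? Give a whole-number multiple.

At 7% one doubling takes ≈ 10.00 years; 10 years is 1 of them, so ×2.

around 2 times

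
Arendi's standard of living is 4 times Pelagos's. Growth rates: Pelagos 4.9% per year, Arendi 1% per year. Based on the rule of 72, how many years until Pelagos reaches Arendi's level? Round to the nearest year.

about 37 years

What matters is the difference: 3.9 pp.
Rule of 72 on the gap: the ratio halves every 72/3.9 ≈ 18.46 years.
A 4 times gap closes after 2 halvings: 2 × 18.46 ≈ 37 years.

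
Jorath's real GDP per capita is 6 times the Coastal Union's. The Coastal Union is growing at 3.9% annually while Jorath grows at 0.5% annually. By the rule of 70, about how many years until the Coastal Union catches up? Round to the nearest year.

the Coastal Union gains on Jorath at 3.9% − 0.5% = 3.4 points a year.
At that relative rate the gap halves every 70/3.4 ≈ 20.59 years.
A 6 times gap takes log₂(6) ≈ 2.58 halvings to close: 2.58 × 20.59 ≈ 53 years.

≈ 53 years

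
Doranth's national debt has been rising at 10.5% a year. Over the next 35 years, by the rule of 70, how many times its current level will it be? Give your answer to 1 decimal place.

about 38.1 times

Doubling time ≈ 70/10.5 = 6.67 years.
35 years / 6.67 ≈ 5.25 doublings → factor 2^5.25 ≈ 38.1.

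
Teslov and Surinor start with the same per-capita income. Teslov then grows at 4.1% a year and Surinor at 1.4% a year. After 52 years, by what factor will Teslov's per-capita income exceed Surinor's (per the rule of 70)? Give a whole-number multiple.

around 4 times

Only the 2.7-point difference matters.
70/2.7 ≈ 25.93 years per doubling of the ratio; 52 years gives 2.01 doublings, so ≈ 4×.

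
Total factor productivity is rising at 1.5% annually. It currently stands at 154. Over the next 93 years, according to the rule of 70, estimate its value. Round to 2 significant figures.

≈ 610

It doubles every 70/1.5 ≈ 46.67 years, so 93 years is 1.99 doublings.
2^1.99 ≈ 3.97; 154 × 3.97 ≈ 610.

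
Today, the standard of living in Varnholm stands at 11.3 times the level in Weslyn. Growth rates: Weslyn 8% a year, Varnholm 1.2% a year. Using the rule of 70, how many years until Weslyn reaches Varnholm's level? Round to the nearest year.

≈ 36 years

What matters is the difference: 6.8 pp.
Rule of 70 on the gap: the ratio halves every 70/6.8 ≈ 10.29 years.
An 11.3 times gap takes log₂(11.3) ≈ 3.50 halvings to close: 3.50 × 10.29 ≈ 36 years.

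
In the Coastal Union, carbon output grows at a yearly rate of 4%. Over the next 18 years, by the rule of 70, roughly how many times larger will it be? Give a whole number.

70/4 ≈ 17.50 years per doubling.
18 years fits 1 doubling: 2^1 = 2.

roughly 2 times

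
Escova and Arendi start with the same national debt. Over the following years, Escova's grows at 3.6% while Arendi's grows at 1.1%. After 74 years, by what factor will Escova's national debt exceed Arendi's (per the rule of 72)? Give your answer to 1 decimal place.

5.9 times

Only the 2.5-point difference matters.
72/2.5 ≈ 28.80 years per doubling of the ratio; 74 years gives 2.57 doublings, so ≈ 5.9×.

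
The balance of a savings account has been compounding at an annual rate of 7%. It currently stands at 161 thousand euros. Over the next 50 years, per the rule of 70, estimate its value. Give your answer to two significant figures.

≈ 5200 thousand euros

Doubling time ≈ 70/7 = 10.00 years.
50 years is 50/10.00 ≈ 5.00 doublings, a factor of 2^5.00 ≈ 32.00.
161 × 32.00 ≈ 5200 thousand euros.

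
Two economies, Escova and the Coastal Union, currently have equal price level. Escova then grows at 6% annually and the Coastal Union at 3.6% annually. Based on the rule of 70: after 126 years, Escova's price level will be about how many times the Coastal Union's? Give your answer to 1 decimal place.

Only the 2.4-point difference matters.
70/2.4 ≈ 29.17 years per doubling of the ratio; 126 years gives 4.32 doublings, so ≈ 20.0×.

≈ 20.0 times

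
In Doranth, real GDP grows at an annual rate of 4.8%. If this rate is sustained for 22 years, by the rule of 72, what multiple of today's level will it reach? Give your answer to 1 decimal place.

2.8 times

Doubles every ≈ 15.00 years (72/4.8).
22 years is 1.47 doublings; 2^1.47 ≈ 2.8×.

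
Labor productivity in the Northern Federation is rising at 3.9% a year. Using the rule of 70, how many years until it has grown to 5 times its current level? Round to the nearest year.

One doubling takes 70/3.9 = 17.95 years.
5× is log₂ 5 ≈ 2.32 doublings, so ≈ 2.32 × 17.95 = 42 years.

around 42 years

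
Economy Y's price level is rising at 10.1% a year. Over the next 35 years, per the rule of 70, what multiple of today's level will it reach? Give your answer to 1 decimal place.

around 33.1 times

Doubling time ≈ 70/10.1 = 6.93 years.
35 years / 6.93 ≈ 5.05 doublings → factor 2^5.05 ≈ 33.1.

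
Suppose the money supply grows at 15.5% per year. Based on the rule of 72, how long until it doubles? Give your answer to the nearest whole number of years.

At 15.5%, doubling takes about 72/15.5 = 4.65 years.

around 5 years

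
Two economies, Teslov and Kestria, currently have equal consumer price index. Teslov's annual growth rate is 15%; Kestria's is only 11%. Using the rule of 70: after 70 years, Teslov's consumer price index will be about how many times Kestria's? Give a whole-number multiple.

Rate gap = 15% − 11% = 4 points.
The ratio doubles every 70/4 ≈ 17.50 years.
70/17.50 ≈ 4.00 doublings → ratio ≈ 2^4.00 ≈ 16.

≈ 16 times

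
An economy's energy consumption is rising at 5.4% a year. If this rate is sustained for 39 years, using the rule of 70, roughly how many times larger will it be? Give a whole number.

Doubling time ≈ 70/5.4 = 12.96 years.
39/12.96 ≈ 3 doublings, so about 2^3 = 8×.

about 8 times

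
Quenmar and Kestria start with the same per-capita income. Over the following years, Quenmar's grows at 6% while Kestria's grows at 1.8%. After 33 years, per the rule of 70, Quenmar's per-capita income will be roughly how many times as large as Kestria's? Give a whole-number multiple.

Rate gap = 6% − 1.8% = 4.2 points.
The ratio doubles every 70/4.2 ≈ 16.67 years.
33/16.67 ≈ 1.98 doublings → ratio ≈ 2^1.98 ≈ 4.

approximately 4 times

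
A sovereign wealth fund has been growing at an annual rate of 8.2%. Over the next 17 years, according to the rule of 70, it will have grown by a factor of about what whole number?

70/8.2 ≈ 8.54 years per doubling.
17 years fits 2 doublings: 2^2 = 4.

4 times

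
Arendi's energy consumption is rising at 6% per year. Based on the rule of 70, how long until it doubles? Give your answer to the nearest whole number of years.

12 years

At 6%, doubling takes about 70/6 = 11.67 years.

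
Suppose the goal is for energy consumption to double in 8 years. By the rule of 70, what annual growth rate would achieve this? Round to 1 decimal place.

70 / 8 ≈ 8.75, so about 8.8% annually.

≈ 8.8%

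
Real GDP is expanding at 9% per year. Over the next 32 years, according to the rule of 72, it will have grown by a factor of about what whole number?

At 9% one doubling takes ≈ 8.00 years; 32 years is 4 of them, so ×16.

roughly 16 times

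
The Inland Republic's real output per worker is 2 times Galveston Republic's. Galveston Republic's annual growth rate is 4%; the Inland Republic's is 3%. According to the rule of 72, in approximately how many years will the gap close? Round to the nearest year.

about 72 years

What matters is the difference: 1 pp.
Rule of 72 on the gap: the ratio halves every 72/1 ≈ 72.00 years.
A 2 times gap closes after 1 halving: 1 × 72.00 ≈ 72 years.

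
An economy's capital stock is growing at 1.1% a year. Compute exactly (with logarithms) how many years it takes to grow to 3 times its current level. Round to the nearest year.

100 years

t = ln(3) / ln(1 + 0.011) = 1.0986 / 0.010940 ≈ 100.42.
≈ 100 years.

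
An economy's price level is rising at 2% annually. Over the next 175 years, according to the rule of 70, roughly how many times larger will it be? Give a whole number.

70/2 ≈ 35.00 years per doubling.
175 years fits 5 doublings: 2^5 = 32.

approximately 32 times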